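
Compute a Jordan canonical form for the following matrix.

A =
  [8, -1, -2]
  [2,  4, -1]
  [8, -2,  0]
J_3(4)

The characteristic polynomial is
  det(x·I − A) = x^3 - 12*x^2 + 48*x - 64 = (x - 4)^3

Eigenvalues and multiplicities (the geometric multiplicity of λ is n − rank(A − λI), which equals the number of Jordan blocks for λ):
  λ = 4: algebraic multiplicity = 3, geometric multiplicity = 1

Determining the block sizes for each eigenvalue:
  λ = 4: one block (gm = 1), so the single block has size am = 3 → block sizes [3]

Assembling the blocks gives a Jordan form
J =
  [4, 1, 0]
  [0, 4, 1]
  [0, 0, 4]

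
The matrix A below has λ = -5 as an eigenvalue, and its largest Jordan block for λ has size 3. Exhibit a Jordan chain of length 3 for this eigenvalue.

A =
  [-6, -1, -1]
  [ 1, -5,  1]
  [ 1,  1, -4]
A Jordan chain for λ = -5 of length 3:
v_1 = (-1, 0, 1)ᵀ
v_2 = (-1, 1, 1)ᵀ
v_3 = (1, 0, 0)ᵀ

Let N = A − (-5)·I. We want v_3 with N^3 v_3 = 0 but N^2 v_3 ≠ 0; then v_{j-1} := N · v_j for j = 3, …, 2.

Pick v_3 = (1, 0, 0)ᵀ.
Then v_2 = N · v_3 = (-1, 1, 1)ᵀ.
Then v_1 = N · v_2 = (-1, 0, 1)ᵀ.

Sanity check: (A − (-5)·I) v_1 = (0, 0, 0)ᵀ = 0. ✓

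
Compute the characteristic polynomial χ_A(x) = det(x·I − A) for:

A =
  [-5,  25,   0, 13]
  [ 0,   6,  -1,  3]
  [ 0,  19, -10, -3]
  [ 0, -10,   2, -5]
x^4 + 14*x^3 + 60*x^2 + 50*x - 125

Expanding det(x·I − A) (e.g. by cofactor expansion or by noting that A is similar to its Jordan form J, which has the same characteristic polynomial as A) gives
  χ_A(x) = x^4 + 14*x^3 + 60*x^2 + 50*x - 125
which factors as (x - 1)*(x + 5)^3. The eigenvalues (with algebraic multiplicities) are λ = -5 with multiplicity 3, λ = 1 with multiplicity 1.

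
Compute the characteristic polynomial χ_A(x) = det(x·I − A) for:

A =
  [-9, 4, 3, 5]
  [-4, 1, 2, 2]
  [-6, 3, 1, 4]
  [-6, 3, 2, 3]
x^4 + 4*x^3 + 6*x^2 + 4*x + 1

Expanding det(x·I − A) (e.g. by cofactor expansion or by noting that A is similar to its Jordan form J, which has the same characteristic polynomial as A) gives
  χ_A(x) = x^4 + 4*x^3 + 6*x^2 + 4*x + 1
which factors as (x + 1)^4. The eigenvalues (with algebraic multiplicities) are λ = -1 with multiplicity 4.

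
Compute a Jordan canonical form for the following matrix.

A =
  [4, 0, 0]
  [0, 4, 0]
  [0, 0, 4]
J_1(4) ⊕ J_1(4) ⊕ J_1(4)

The characteristic polynomial is
  det(x·I − A) = x^3 - 12*x^2 + 48*x - 64 = (x - 4)^3

Eigenvalues and multiplicities (the geometric multiplicity of λ is n − rank(A − λI), which equals the number of Jordan blocks for λ):
  λ = 4: algebraic multiplicity = 3, geometric multiplicity = 3

Determining the block sizes for each eigenvalue:
  λ = 4: gm = am = 3, so every block has size 1 → block sizes [1, 1, 1]

Assembling the blocks gives a Jordan form
J =
  [4, 0, 0]
  [0, 4, 0]
  [0, 0, 4]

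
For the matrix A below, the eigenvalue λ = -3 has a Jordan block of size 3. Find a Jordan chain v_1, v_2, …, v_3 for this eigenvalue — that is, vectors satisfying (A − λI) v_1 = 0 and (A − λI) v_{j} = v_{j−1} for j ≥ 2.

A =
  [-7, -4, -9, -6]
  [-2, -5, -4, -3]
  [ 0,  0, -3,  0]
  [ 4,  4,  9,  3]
A Jordan chain for λ = -3 of length 3:
v_1 = (-2, -1, 0, 2)ᵀ
v_2 = (-9, -4, 0, 9)ᵀ
v_3 = (0, 0, 1, 0)ᵀ

Let N = A − (-3)·I. We want v_3 with N^3 v_3 = 0 but N^2 v_3 ≠ 0; then v_{j-1} := N · v_j for j = 3, …, 2.

Pick v_3 = (0, 0, 1, 0)ᵀ.
Then v_2 = N · v_3 = (-9, -4, 0, 9)ᵀ.
Then v_1 = N · v_2 = (-2, -1, 0, 2)ᵀ.

Sanity check: (A − (-3)·I) v_1 = (0, 0, 0, 0)ᵀ = 0. ✓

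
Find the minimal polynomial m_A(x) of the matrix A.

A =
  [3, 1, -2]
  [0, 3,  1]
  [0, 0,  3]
x^3 - 9*x^2 + 27*x - 27

The characteristic polynomial is χ_A(x) = (x - 3)^3, so the eigenvalues are known. The minimal polynomial is
  m_A(x) = Π_λ (x − λ)^{k_λ}
where k_λ is the size of the *largest* Jordan block for λ (equivalently, the smallest k with (A − λI)^k v = 0 for every generalised eigenvector v of λ).

  λ = 3: largest Jordan block has size 3, contributing (x − 3)^3

So m_A(x) = (x - 3)^3 = x^3 - 9*x^2 + 27*x - 27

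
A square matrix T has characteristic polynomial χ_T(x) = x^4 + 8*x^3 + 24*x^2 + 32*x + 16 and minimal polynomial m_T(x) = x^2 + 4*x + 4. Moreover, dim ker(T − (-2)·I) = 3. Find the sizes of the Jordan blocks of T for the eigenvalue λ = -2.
Block sizes for λ = -2: [2, 1, 1]

Step 1 — from the characteristic polynomial, algebraic multiplicity of λ = -2 is 4. From dim ker(T − (-2)·I) = 3, there are exactly 3 Jordan blocks for λ = -2.
Step 2 — from the minimal polynomial, the factor (x + 2)^2 tells us the largest block for λ = -2 has size 2.
Step 3 — with total size 4, 3 blocks, and largest block 2, the block sizes (in nonincreasing order) are [2, 1, 1].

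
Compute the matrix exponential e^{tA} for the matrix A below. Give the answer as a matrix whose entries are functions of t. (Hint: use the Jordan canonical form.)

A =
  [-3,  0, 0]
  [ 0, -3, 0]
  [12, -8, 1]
e^{tA} =
  [exp(-3*t), 0, 0]
  [0, exp(-3*t), 0]
  [3*exp(t) - 3*exp(-3*t), -2*exp(t) + 2*exp(-3*t), exp(t)]

Strategy: write A = P · J · P⁻¹ where J is a Jordan canonical form, so e^{tA} = P · e^{tJ} · P⁻¹, and e^{tJ} can be computed block-by-block.

A has Jordan form
J =
  [-3,  0, 0]
  [ 0, -3, 0]
  [ 0,  0, 1]
(up to reordering of blocks).

Per-block formulas:
  For a 1×1 block at λ = -3: exp(t · [-3]) = [e^(-3t)].
  For a 1×1 block at λ = 1: exp(t · [1]) = [e^(1t)].

After assembling e^{tJ} and conjugating by P, we get:

e^{tA} =
  [exp(-3*t), 0, 0]
  [0, exp(-3*t), 0]
  [3*exp(t) - 3*exp(-3*t), -2*exp(t) + 2*exp(-3*t), exp(t)]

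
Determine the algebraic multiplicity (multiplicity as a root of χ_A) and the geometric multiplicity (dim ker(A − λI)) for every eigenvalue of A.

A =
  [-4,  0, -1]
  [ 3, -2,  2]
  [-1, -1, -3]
λ = -3: alg = 3, geom = 1

Step 1 — factor the characteristic polynomial to read off the algebraic multiplicities:
  χ_A(x) = (x + 3)^3

Step 2 — compute geometric multiplicities via the rank-nullity identity g(λ) = n − rank(A − λI):
  rank(A − (-3)·I) = 2, so dim ker(A − (-3)·I) = n − 2 = 1

Summary:
  λ = -3: algebraic multiplicity = 3, geometric multiplicity = 1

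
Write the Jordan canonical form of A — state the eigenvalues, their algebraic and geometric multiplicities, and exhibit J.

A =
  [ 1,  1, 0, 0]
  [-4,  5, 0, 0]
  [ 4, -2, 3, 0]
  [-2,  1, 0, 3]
J_2(3) ⊕ J_1(3) ⊕ J_1(3)

The characteristic polynomial is
  det(x·I − A) = x^4 - 12*x^3 + 54*x^2 - 108*x + 81 = (x - 3)^4

Eigenvalues and multiplicities (the geometric multiplicity of λ is n − rank(A − λI), which equals the number of Jordan blocks for λ):
  λ = 3: algebraic multiplicity = 4, geometric multiplicity = 3

Determining the block sizes for each eigenvalue:
  λ = 3: 3 blocks summing to 4 forces exactly one block of size 2 and the rest size 1 → block sizes [2, 1, 1]

Assembling the blocks gives a Jordan form
J =
  [3, 1, 0, 0]
  [0, 3, 0, 0]
  [0, 0, 3, 0]
  [0, 0, 0, 3]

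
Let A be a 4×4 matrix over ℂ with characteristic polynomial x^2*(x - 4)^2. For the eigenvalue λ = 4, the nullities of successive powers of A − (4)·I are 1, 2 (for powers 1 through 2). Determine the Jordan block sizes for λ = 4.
Block sizes for λ = 4: [2]

From the dimensions of kernels of powers, the number of Jordan blocks of size at least j is d_j − d_{j−1} where d_j = dim ker(N^j) (with d_0 = 0). Computing the differences gives [1, 1].
The number of blocks of size exactly k is (#blocks of size ≥ k) − (#blocks of size ≥ k + 1), so the partition is: 1 block(s) of size 2.
In nonincreasing order the block sizes are [2].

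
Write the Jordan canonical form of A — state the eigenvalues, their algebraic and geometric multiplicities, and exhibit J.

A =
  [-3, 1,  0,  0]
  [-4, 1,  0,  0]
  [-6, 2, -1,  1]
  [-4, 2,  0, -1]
J_2(-1) ⊕ J_2(-1)

The characteristic polynomial is
  det(x·I − A) = x^4 + 4*x^3 + 6*x^2 + 4*x + 1 = (x + 1)^4

Eigenvalues and multiplicities (the geometric multiplicity of λ is n − rank(A − λI), which equals the number of Jordan blocks for λ):
  λ = -1: algebraic multiplicity = 4, geometric multiplicity = 2

Determining the block sizes for each eigenvalue:
  λ = -1: with am = 4 and gm = 2, the partition is not yet determined (e.g. several partitions of 4 into 2 parts exist). Let N = A − (-1)·I. Computing rank(N^1) = 2, rank(N^2) = 0; the number of blocks of size ≥ j is rank(N^{j−1}) − rank(N^j), giving [2, 2]. So we have 2 block(s) of size 2 → block sizes [2, 2]

Assembling the blocks gives a Jordan form
J =
  [-1,  1,  0,  0]
  [ 0, -1,  0,  0]
  [ 0,  0, -1,  1]
  [ 0,  0,  0, -1]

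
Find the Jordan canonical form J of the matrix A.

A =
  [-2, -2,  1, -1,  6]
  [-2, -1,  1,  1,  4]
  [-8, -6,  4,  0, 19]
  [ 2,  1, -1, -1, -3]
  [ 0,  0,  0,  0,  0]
J_3(0) ⊕ J_2(0)

The characteristic polynomial is
  det(x·I − A) = x^5

Eigenvalues and multiplicities (the geometric multiplicity of λ is n − rank(A − λI), which equals the number of Jordan blocks for λ):
  λ = 0: algebraic multiplicity = 5, geometric multiplicity = 2

Determining the block sizes for each eigenvalue:
  λ = 0: with am = 5 and gm = 2, the partition is not yet determined (e.g. several partitions of 5 into 2 parts exist). Let N = A − (0)·I. Computing rank(N^1) = 3, rank(N^2) = 1, rank(N^3) = 0; the number of blocks of size ≥ j is rank(N^{j−1}) − rank(N^j), giving [2, 2, 1]. So we have 1 block(s) of size 3, 1 block(s) of size 2 → block sizes [3, 2]

Assembling the blocks gives a Jordan form
J =
  [0, 1, 0, 0, 0]
  [0, 0, 1, 0, 0]
  [0, 0, 0, 0, 0]
  [0, 0, 0, 0, 1]
  [0, 0, 0, 0, 0]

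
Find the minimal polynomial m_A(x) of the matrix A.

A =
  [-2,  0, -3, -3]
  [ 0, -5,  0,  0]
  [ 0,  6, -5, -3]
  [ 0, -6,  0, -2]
x^2 + 7*x + 10

The characteristic polynomial is χ_A(x) = (x + 2)^2*(x + 5)^2, so the eigenvalues are known. The minimal polynomial is
  m_A(x) = Π_λ (x − λ)^{k_λ}
where k_λ is the size of the *largest* Jordan block for λ (equivalently, the smallest k with (A − λI)^k v = 0 for every generalised eigenvector v of λ).

  λ = -5: largest Jordan block has size 1, contributing (x + 5)
  λ = -2: largest Jordan block has size 1, contributing (x + 2)

So m_A(x) = (x + 2)*(x + 5) = x^2 + 7*x + 10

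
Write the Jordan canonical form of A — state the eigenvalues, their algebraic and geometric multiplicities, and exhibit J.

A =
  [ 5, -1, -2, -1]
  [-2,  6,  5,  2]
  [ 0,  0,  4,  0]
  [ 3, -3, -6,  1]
J_3(4) ⊕ J_1(4)

The characteristic polynomial is
  det(x·I − A) = x^4 - 16*x^3 + 96*x^2 - 256*x + 256 = (x - 4)^4

Eigenvalues and multiplicities (the geometric multiplicity of λ is n − rank(A − λI), which equals the number of Jordan blocks for λ):
  λ = 4: algebraic multiplicity = 4, geometric multiplicity = 2

Determining the block sizes for each eigenvalue:
  λ = 4: with am = 4 and gm = 2, the partition is not yet determined (e.g. several partitions of 4 into 2 parts exist). Let N = A − (4)·I. Computing rank(N^1) = 2, rank(N^2) = 1, rank(N^3) = 0; the number of blocks of size ≥ j is rank(N^{j−1}) − rank(N^j), giving [2, 1, 1]. So we have 1 block(s) of size 3, 1 block(s) of size 1 → block sizes [3, 1]

Assembling the blocks gives a Jordan form
J =
  [4, 1, 0, 0]
  [0, 4, 1, 0]
  [0, 0, 4, 0]
  [0, 0, 0, 4]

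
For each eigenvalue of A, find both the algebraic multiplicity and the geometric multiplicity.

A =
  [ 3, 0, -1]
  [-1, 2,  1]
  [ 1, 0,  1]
λ = 2: alg = 3, geom = 2

Step 1 — factor the characteristic polynomial to read off the algebraic multiplicities:
  χ_A(x) = (x - 2)^3

Step 2 — compute geometric multiplicities via the rank-nullity identity g(λ) = n − rank(A − λI):
  rank(A − (2)·I) = 1, so dim ker(A − (2)·I) = n − 1 = 2

Summary:
  λ = 2: algebraic multiplicity = 3, geometric multiplicity = 2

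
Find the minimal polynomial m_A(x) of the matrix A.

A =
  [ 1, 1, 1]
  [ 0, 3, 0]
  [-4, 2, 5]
x^2 - 6*x + 9

The characteristic polynomial is χ_A(x) = (x - 3)^3, so the eigenvalues are known. The minimal polynomial is
  m_A(x) = Π_λ (x − λ)^{k_λ}
where k_λ is the size of the *largest* Jordan block for λ (equivalently, the smallest k with (A − λI)^k v = 0 for every generalised eigenvector v of λ).

  λ = 3: largest Jordan block has size 2, contributing (x − 3)^2

So m_A(x) = (x - 3)^2 = x^2 - 6*x + 9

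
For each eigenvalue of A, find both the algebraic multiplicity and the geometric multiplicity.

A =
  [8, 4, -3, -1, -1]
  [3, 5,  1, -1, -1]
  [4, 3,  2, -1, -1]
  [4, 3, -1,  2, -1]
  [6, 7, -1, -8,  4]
λ = 3: alg = 3, geom = 2; λ = 6: alg = 2, geom = 1

Step 1 — factor the characteristic polynomial to read off the algebraic multiplicities:
  χ_A(x) = (x - 6)^2*(x - 3)^3

Step 2 — compute geometric multiplicities via the rank-nullity identity g(λ) = n − rank(A − λI):
  rank(A − (3)·I) = 3, so dim ker(A − (3)·I) = n − 3 = 2
  rank(A − (6)·I) = 4, so dim ker(A − (6)·I) = n − 4 = 1

Summary:
  λ = 3: algebraic multiplicity = 3, geometric multiplicity = 2
  λ = 6: algebraic multiplicity = 2, geometric multiplicity = 1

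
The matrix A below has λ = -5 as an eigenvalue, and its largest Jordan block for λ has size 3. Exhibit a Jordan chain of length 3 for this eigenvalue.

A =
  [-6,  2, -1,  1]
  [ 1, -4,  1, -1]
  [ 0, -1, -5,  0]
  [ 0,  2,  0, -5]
A Jordan chain for λ = -5 of length 3:
v_1 = (3, 0, -1, 2)ᵀ
v_2 = (-1, 1, 0, 0)ᵀ
v_3 = (1, 0, 0, 0)ᵀ

Let N = A − (-5)·I. We want v_3 with N^3 v_3 = 0 but N^2 v_3 ≠ 0; then v_{j-1} := N · v_j for j = 3, …, 2.

Pick v_3 = (1, 0, 0, 0)ᵀ.
Then v_2 = N · v_3 = (-1, 1, 0, 0)ᵀ.
Then v_1 = N · v_2 = (3, 0, -1, 2)ᵀ.

Sanity check: (A − (-5)·I) v_1 = (0, 0, 0, 0)ᵀ = 0. ✓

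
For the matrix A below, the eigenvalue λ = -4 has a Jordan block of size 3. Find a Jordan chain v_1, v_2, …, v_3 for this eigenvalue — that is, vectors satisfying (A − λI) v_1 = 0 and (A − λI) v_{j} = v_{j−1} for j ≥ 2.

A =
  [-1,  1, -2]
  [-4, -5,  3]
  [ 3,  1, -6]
A Jordan chain for λ = -4 of length 3:
v_1 = (-1, 1, -1)ᵀ
v_2 = (3, -4, 3)ᵀ
v_3 = (1, 0, 0)ᵀ

Let N = A − (-4)·I. We want v_3 with N^3 v_3 = 0 but N^2 v_3 ≠ 0; then v_{j-1} := N · v_j for j = 3, …, 2.

Pick v_3 = (1, 0, 0)ᵀ.
Then v_2 = N · v_3 = (3, -4, 3)ᵀ.
Then v_1 = N · v_2 = (-1, 1, -1)ᵀ.

Sanity check: (A − (-4)·I) v_1 = (0, 0, 0)ᵀ = 0. ✓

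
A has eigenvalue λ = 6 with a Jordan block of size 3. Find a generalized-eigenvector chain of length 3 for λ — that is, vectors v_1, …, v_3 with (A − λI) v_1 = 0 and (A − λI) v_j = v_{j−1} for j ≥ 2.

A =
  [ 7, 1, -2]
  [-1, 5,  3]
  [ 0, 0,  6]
A Jordan chain for λ = 6 of length 3:
v_1 = (1, -1, 0)ᵀ
v_2 = (-2, 3, 0)ᵀ
v_3 = (0, 0, 1)ᵀ

Let N = A − (6)·I. We want v_3 with N^3 v_3 = 0 but N^2 v_3 ≠ 0; then v_{j-1} := N · v_j for j = 3, …, 2.

Pick v_3 = (0, 0, 1)ᵀ.
Then v_2 = N · v_3 = (-2, 3, 0)ᵀ.
Then v_1 = N · v_2 = (1, -1, 0)ᵀ.

Sanity check: (A − (6)·I) v_1 = (0, 0, 0)ᵀ = 0. ✓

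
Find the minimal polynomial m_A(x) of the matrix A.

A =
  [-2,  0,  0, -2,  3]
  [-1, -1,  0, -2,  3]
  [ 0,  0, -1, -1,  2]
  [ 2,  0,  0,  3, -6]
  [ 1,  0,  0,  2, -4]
x^2 + 2*x + 1

The characteristic polynomial is χ_A(x) = (x + 1)^5, so the eigenvalues are known. The minimal polynomial is
  m_A(x) = Π_λ (x − λ)^{k_λ}
where k_λ is the size of the *largest* Jordan block for λ (equivalently, the smallest k with (A − λI)^k v = 0 for every generalised eigenvector v of λ).

  λ = -1: largest Jordan block has size 2, contributing (x + 1)^2

So m_A(x) = (x + 1)^2 = x^2 + 2*x + 1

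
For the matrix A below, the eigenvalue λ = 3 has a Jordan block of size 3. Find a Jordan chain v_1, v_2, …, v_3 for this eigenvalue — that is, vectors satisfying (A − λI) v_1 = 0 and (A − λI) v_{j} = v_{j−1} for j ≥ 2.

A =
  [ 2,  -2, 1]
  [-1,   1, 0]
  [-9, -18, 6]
A Jordan chain for λ = 3 of length 3:
v_1 = (-6, 3, 0)ᵀ
v_2 = (-1, -1, -9)ᵀ
v_3 = (1, 0, 0)ᵀ

Let N = A − (3)·I. We want v_3 with N^3 v_3 = 0 but N^2 v_3 ≠ 0; then v_{j-1} := N · v_j for j = 3, …, 2.

Pick v_3 = (1, 0, 0)ᵀ.
Then v_2 = N · v_3 = (-1, -1, -9)ᵀ.
Then v_1 = N · v_2 = (-6, 3, 0)ᵀ.

Sanity check: (A − (3)·I) v_1 = (0, 0, 0)ᵀ = 0. ✓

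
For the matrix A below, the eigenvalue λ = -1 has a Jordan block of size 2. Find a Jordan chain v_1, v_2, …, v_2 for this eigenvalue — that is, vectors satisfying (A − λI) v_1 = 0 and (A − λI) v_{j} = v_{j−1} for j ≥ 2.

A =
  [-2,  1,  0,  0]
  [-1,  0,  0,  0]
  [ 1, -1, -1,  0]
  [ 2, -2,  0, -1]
A Jordan chain for λ = -1 of length 2:
v_1 = (-1, -1, 1, 2)ᵀ
v_2 = (1, 0, 0, 0)ᵀ

Let N = A − (-1)·I. We want v_2 with N^2 v_2 = 0 but N^1 v_2 ≠ 0; then v_{j-1} := N · v_j for j = 2, …, 2.

Pick v_2 = (1, 0, 0, 0)ᵀ.
Then v_1 = N · v_2 = (-1, -1, 1, 2)ᵀ.

Sanity check: (A − (-1)·I) v_1 = (0, 0, 0, 0)ᵀ = 0. ✓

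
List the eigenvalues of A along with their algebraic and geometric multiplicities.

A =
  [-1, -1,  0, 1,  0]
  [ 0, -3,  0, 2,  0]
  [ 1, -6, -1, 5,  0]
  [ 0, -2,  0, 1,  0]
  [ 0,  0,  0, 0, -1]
λ = -1: alg = 5, geom = 3

Step 1 — factor the characteristic polynomial to read off the algebraic multiplicities:
  χ_A(x) = (x + 1)^5

Step 2 — compute geometric multiplicities via the rank-nullity identity g(λ) = n − rank(A − λI):
  rank(A − (-1)·I) = 2, so dim ker(A − (-1)·I) = n − 2 = 3

Summary:
  λ = -1: algebraic multiplicity = 5, geometric multiplicity = 3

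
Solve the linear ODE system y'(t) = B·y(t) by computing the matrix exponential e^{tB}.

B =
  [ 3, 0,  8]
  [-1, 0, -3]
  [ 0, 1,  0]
e^{tB} =
  [2*t^2*exp(t) + 2*t*exp(t) + exp(t), 4*t^2*exp(t), 4*t^2*exp(t) + 8*t*exp(t)]
  [-t^2*exp(t)/2 - t*exp(t), -t^2*exp(t) - t*exp(t) + exp(t), -t^2*exp(t) - 3*t*exp(t)]
  [-t^2*exp(t)/2, -t^2*exp(t) + t*exp(t), -t^2*exp(t) - t*exp(t) + exp(t)]

Strategy: write B = P · J · P⁻¹ where J is a Jordan canonical form, so e^{tB} = P · e^{tJ} · P⁻¹, and e^{tJ} can be computed block-by-block.

B has Jordan form
J =
  [1, 1, 0]
  [0, 1, 1]
  [0, 0, 1]
(up to reordering of blocks).

Per-block formulas:
  For a 3×3 Jordan block J_3(1): exp(t · J_3(1)) = e^(1t)·(I + t·N + (t^2/2)·N^2), where N is the 3×3 nilpotent shift.

After assembling e^{tJ} and conjugating by P, we get:

e^{tB} =
  [2*t^2*exp(t) + 2*t*exp(t) + exp(t), 4*t^2*exp(t), 4*t^2*exp(t) + 8*t*exp(t)]
  [-t^2*exp(t)/2 - t*exp(t), -t^2*exp(t) - t*exp(t) + exp(t), -t^2*exp(t) - 3*t*exp(t)]
  [-t^2*exp(t)/2, -t^2*exp(t) + t*exp(t), -t^2*exp(t) - t*exp(t) + exp(t)]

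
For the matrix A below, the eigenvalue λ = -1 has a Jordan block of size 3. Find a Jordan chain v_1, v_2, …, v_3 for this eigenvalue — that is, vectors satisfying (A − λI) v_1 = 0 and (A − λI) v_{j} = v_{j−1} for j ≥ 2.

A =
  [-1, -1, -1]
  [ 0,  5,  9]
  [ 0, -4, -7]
A Jordan chain for λ = -1 of length 3:
v_1 = (-2, 0, 0)ᵀ
v_2 = (-1, 6, -4)ᵀ
v_3 = (0, 1, 0)ᵀ

Let N = A − (-1)·I. We want v_3 with N^3 v_3 = 0 but N^2 v_3 ≠ 0; then v_{j-1} := N · v_j for j = 3, …, 2.

Pick v_3 = (0, 1, 0)ᵀ.
Then v_2 = N · v_3 = (-1, 6, -4)ᵀ.
Then v_1 = N · v_2 = (-2, 0, 0)ᵀ.

Sanity check: (A − (-1)·I) v_1 = (0, 0, 0)ᵀ = 0. ✓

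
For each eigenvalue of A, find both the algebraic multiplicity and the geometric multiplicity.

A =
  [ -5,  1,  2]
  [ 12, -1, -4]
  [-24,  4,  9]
λ = 1: alg = 3, geom = 2

Step 1 — factor the characteristic polynomial to read off the algebraic multiplicities:
  χ_A(x) = (x - 1)^3

Step 2 — compute geometric multiplicities via the rank-nullity identity g(λ) = n − rank(A − λI):
  rank(A − (1)·I) = 1, so dim ker(A − (1)·I) = n − 1 = 2

Summary:
  λ = 1: algebraic multiplicity = 3, geometric multiplicity = 2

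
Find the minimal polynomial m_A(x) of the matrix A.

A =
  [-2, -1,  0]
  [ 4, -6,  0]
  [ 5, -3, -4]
x^3 + 12*x^2 + 48*x + 64

The characteristic polynomial is χ_A(x) = (x + 4)^3, so the eigenvalues are known. The minimal polynomial is
  m_A(x) = Π_λ (x − λ)^{k_λ}
where k_λ is the size of the *largest* Jordan block for λ (equivalently, the smallest k with (A − λI)^k v = 0 for every generalised eigenvector v of λ).

  λ = -4: largest Jordan block has size 3, contributing (x + 4)^3

So m_A(x) = (x + 4)^3 = x^3 + 12*x^2 + 48*x + 64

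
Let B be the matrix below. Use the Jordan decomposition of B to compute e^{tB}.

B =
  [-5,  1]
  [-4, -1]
e^{tB} =
  [-2*t*exp(-3*t) + exp(-3*t), t*exp(-3*t)]
  [-4*t*exp(-3*t), 2*t*exp(-3*t) + exp(-3*t)]

Strategy: write B = P · J · P⁻¹ where J is a Jordan canonical form, so e^{tB} = P · e^{tJ} · P⁻¹, and e^{tJ} can be computed block-by-block.

B has Jordan form
J =
  [-3,  1]
  [ 0, -3]
(up to reordering of blocks).

Per-block formulas:
  For a 2×2 Jordan block J_2(-3): exp(t · J_2(-3)) = e^(-3t)·(I + t·N), where N is the 2×2 nilpotent shift.

After assembling e^{tJ} and conjugating by P, we get:

e^{tB} =
  [-2*t*exp(-3*t) + exp(-3*t), t*exp(-3*t)]
  [-4*t*exp(-3*t), 2*t*exp(-3*t) + exp(-3*t)]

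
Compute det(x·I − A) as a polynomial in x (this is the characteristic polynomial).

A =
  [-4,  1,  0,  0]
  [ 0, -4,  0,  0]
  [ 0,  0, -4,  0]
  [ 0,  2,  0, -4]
x^4 + 16*x^3 + 96*x^2 + 256*x + 256

Expanding det(x·I − A) (e.g. by cofactor expansion or by noting that A is similar to its Jordan form J, which has the same characteristic polynomial as A) gives
  χ_A(x) = x^4 + 16*x^3 + 96*x^2 + 256*x + 256
which factors as (x + 4)^4. The eigenvalues (with algebraic multiplicities) are λ = -4 with multiplicity 4.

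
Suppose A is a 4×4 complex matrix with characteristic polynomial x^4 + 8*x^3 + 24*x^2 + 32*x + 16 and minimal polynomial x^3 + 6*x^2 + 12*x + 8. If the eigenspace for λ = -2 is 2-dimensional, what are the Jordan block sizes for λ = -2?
Block sizes for λ = -2: [3, 1]

Step 1 — from the characteristic polynomial, algebraic multiplicity of λ = -2 is 4. From dim ker(A − (-2)·I) = 2, there are exactly 2 Jordan blocks for λ = -2.
Step 2 — from the minimal polynomial, the factor (x + 2)^3 tells us the largest block for λ = -2 has size 3.
Step 3 — with total size 4, 2 blocks, and largest block 3, the block sizes (in nonincreasing order) are [3, 1].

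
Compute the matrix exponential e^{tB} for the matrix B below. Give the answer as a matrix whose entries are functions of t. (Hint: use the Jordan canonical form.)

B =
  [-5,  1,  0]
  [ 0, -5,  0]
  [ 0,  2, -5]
e^{tB} =
  [exp(-5*t), t*exp(-5*t), 0]
  [0, exp(-5*t), 0]
  [0, 2*t*exp(-5*t), exp(-5*t)]

Strategy: write B = P · J · P⁻¹ where J is a Jordan canonical form, so e^{tB} = P · e^{tJ} · P⁻¹, and e^{tJ} can be computed block-by-block.

B has Jordan form
J =
  [-5,  1,  0]
  [ 0, -5,  0]
  [ 0,  0, -5]
(up to reordering of blocks).

Per-block formulas:
  For a 1×1 block at λ = -5: exp(t · [-5]) = [e^(-5t)].
  For a 2×2 Jordan block J_2(-5): exp(t · J_2(-5)) = e^(-5t)·(I + t·N), where N is the 2×2 nilpotent shift.

After assembling e^{tJ} and conjugating by P, we get:

e^{tB} =
  [exp(-5*t), t*exp(-5*t), 0]
  [0, exp(-5*t), 0]
  [0, 2*t*exp(-5*t), exp(-5*t)]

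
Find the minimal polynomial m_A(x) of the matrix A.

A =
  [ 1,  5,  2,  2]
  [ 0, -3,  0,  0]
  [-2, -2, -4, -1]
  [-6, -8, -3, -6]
x^2 + 6*x + 9

The characteristic polynomial is χ_A(x) = (x + 3)^4, so the eigenvalues are known. The minimal polynomial is
  m_A(x) = Π_λ (x − λ)^{k_λ}
where k_λ is the size of the *largest* Jordan block for λ (equivalently, the smallest k with (A − λI)^k v = 0 for every generalised eigenvector v of λ).

  λ = -3: largest Jordan block has size 2, contributing (x + 3)^2

So m_A(x) = (x + 3)^2 = x^2 + 6*x + 9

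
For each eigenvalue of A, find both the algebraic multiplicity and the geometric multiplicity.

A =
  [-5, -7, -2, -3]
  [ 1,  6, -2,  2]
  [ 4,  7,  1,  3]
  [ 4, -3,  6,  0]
λ = -1: alg = 1, geom = 1; λ = 1: alg = 3, geom = 1

Step 1 — factor the characteristic polynomial to read off the algebraic multiplicities:
  χ_A(x) = (x - 1)^3*(x + 1)

Step 2 — compute geometric multiplicities via the rank-nullity identity g(λ) = n − rank(A − λI):
  rank(A − (-1)·I) = 3, so dim ker(A − (-1)·I) = n − 3 = 1
  rank(A − (1)·I) = 3, so dim ker(A − (1)·I) = n − 3 = 1

Summary:
  λ = -1: algebraic multiplicity = 1, geometric multiplicity = 1
  λ = 1: algebraic multiplicity = 3, geometric multiplicity = 1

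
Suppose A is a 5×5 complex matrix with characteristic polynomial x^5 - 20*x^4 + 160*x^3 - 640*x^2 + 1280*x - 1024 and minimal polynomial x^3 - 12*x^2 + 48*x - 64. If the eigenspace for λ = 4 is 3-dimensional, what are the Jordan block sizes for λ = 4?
Block sizes for λ = 4: [3, 1, 1]

Step 1 — from the characteristic polynomial, algebraic multiplicity of λ = 4 is 5. From dim ker(A − (4)·I) = 3, there are exactly 3 Jordan blocks for λ = 4.
Step 2 — from the minimal polynomial, the factor (x − 4)^3 tells us the largest block for λ = 4 has size 3.
Step 3 — with total size 5, 3 blocks, and largest block 3, the block sizes (in nonincreasing order) are [3, 1, 1].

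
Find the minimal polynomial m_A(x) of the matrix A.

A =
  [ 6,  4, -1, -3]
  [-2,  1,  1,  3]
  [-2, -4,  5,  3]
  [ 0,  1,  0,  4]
x^3 - 12*x^2 + 48*x - 64

The characteristic polynomial is χ_A(x) = (x - 4)^4, so the eigenvalues are known. The minimal polynomial is
  m_A(x) = Π_λ (x − λ)^{k_λ}
where k_λ is the size of the *largest* Jordan block for λ (equivalently, the smallest k with (A − λI)^k v = 0 for every generalised eigenvector v of λ).

  λ = 4: largest Jordan block has size 3, contributing (x − 4)^3

So m_A(x) = (x - 4)^3 = x^3 - 12*x^2 + 48*x - 64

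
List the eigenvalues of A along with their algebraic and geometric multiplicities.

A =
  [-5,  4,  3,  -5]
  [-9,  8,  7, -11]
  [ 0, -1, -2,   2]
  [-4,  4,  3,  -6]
λ = -2: alg = 1, geom = 1; λ = -1: alg = 3, geom = 1

Step 1 — factor the characteristic polynomial to read off the algebraic multiplicities:
  χ_A(x) = (x + 1)^3*(x + 2)

Step 2 — compute geometric multiplicities via the rank-nullity identity g(λ) = n − rank(A − λI):
  rank(A − (-2)·I) = 3, so dim ker(A − (-2)·I) = n − 3 = 1
  rank(A − (-1)·I) = 3, so dim ker(A − (-1)·I) = n − 3 = 1

Summary:
  λ = -2: algebraic multiplicity = 1, geometric multiplicity = 1
  λ = -1: algebraic multiplicity = 3, geometric multiplicity = 1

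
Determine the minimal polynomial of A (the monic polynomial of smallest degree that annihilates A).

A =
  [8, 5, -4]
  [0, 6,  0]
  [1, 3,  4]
x^3 - 18*x^2 + 108*x - 216

The characteristic polynomial is χ_A(x) = (x - 6)^3, so the eigenvalues are known. The minimal polynomial is
  m_A(x) = Π_λ (x − λ)^{k_λ}
where k_λ is the size of the *largest* Jordan block for λ (equivalently, the smallest k with (A − λI)^k v = 0 for every generalised eigenvector v of λ).

  λ = 6: largest Jordan block has size 3, contributing (x − 6)^3

So m_A(x) = (x - 6)^3 = x^3 - 18*x^2 + 108*x - 216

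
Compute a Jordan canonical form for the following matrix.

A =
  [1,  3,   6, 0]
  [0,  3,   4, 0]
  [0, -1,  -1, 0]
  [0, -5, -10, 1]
J_2(1) ⊕ J_1(1) ⊕ J_1(1)

The characteristic polynomial is
  det(x·I − A) = x^4 - 4*x^3 + 6*x^2 - 4*x + 1 = (x - 1)^4

Eigenvalues and multiplicities (the geometric multiplicity of λ is n − rank(A − λI), which equals the number of Jordan blocks for λ):
  λ = 1: algebraic multiplicity = 4, geometric multiplicity = 3

Determining the block sizes for each eigenvalue:
  λ = 1: 3 blocks summing to 4 forces exactly one block of size 2 and the rest size 1 → block sizes [2, 1, 1]

Assembling the blocks gives a Jordan form
J =
  [1, 1, 0, 0]
  [0, 1, 0, 0]
  [0, 0, 1, 0]
  [0, 0, 0, 1]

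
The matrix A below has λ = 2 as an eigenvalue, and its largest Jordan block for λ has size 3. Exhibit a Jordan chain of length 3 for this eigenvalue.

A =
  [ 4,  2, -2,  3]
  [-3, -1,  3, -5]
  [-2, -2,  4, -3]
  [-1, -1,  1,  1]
A Jordan chain for λ = 2 of length 3:
v_1 = (-1, 2, 1, 0)ᵀ
v_2 = (2, -3, -2, -1)ᵀ
v_3 = (1, 0, 0, 0)ᵀ

Let N = A − (2)·I. We want v_3 with N^3 v_3 = 0 but N^2 v_3 ≠ 0; then v_{j-1} := N · v_j for j = 3, …, 2.

Pick v_3 = (1, 0, 0, 0)ᵀ.
Then v_2 = N · v_3 = (2, -3, -2, -1)ᵀ.
Then v_1 = N · v_2 = (-1, 2, 1, 0)ᵀ.

Sanity check: (A − (2)·I) v_1 = (0, 0, 0, 0)ᵀ = 0. ✓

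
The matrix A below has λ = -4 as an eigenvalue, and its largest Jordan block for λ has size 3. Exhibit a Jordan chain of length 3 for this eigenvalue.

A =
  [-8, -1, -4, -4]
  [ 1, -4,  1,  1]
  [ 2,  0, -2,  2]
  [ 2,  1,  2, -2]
A Jordan chain for λ = -4 of length 3:
v_1 = (-1, 0, 0, 1)ᵀ
v_2 = (-4, 1, 2, 2)ᵀ
v_3 = (1, 0, 0, 0)ᵀ

Let N = A − (-4)·I. We want v_3 with N^3 v_3 = 0 but N^2 v_3 ≠ 0; then v_{j-1} := N · v_j for j = 3, …, 2.

Pick v_3 = (1, 0, 0, 0)ᵀ.
Then v_2 = N · v_3 = (-4, 1, 2, 2)ᵀ.
Then v_1 = N · v_2 = (-1, 0, 0, 1)ᵀ.

Sanity check: (A − (-4)·I) v_1 = (0, 0, 0, 0)ᵀ = 0. ✓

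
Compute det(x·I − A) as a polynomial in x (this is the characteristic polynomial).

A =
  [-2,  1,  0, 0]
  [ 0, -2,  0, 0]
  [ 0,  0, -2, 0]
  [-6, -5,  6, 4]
x^4 + 2*x^3 - 12*x^2 - 40*x - 32

Expanding det(x·I − A) (e.g. by cofactor expansion or by noting that A is similar to its Jordan form J, which has the same characteristic polynomial as A) gives
  χ_A(x) = x^4 + 2*x^3 - 12*x^2 - 40*x - 32
which factors as (x - 4)*(x + 2)^3. The eigenvalues (with algebraic multiplicities) are λ = -2 with multiplicity 3, λ = 4 with multiplicity 1.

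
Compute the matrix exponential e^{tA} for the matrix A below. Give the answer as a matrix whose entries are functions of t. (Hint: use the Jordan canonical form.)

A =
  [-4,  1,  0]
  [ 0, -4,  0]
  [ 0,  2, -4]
e^{tA} =
  [exp(-4*t), t*exp(-4*t), 0]
  [0, exp(-4*t), 0]
  [0, 2*t*exp(-4*t), exp(-4*t)]

Strategy: write A = P · J · P⁻¹ where J is a Jordan canonical form, so e^{tA} = P · e^{tJ} · P⁻¹, and e^{tJ} can be computed block-by-block.

A has Jordan form
J =
  [-4,  1,  0]
  [ 0, -4,  0]
  [ 0,  0, -4]
(up to reordering of blocks).

Per-block formulas:
  For a 1×1 block at λ = -4: exp(t · [-4]) = [e^(-4t)].
  For a 2×2 Jordan block J_2(-4): exp(t · J_2(-4)) = e^(-4t)·(I + t·N), where N is the 2×2 nilpotent shift.

After assembling e^{tJ} and conjugating by P, we get:

e^{tA} =
  [exp(-4*t), t*exp(-4*t), 0]
  [0, exp(-4*t), 0]
  [0, 2*t*exp(-4*t), exp(-4*t)]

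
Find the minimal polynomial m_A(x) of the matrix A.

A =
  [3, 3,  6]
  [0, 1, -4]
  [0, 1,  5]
x^2 - 6*x + 9

The characteristic polynomial is χ_A(x) = (x - 3)^3, so the eigenvalues are known. The minimal polynomial is
  m_A(x) = Π_λ (x − λ)^{k_λ}
where k_λ is the size of the *largest* Jordan block for λ (equivalently, the smallest k with (A − λI)^k v = 0 for every generalised eigenvector v of λ).

  λ = 3: largest Jordan block has size 2, contributing (x − 3)^2

So m_A(x) = (x - 3)^2 = x^2 - 6*x + 9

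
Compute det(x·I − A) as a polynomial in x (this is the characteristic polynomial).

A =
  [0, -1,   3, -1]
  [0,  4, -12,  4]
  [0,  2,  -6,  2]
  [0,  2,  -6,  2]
x^4

Expanding det(x·I − A) (e.g. by cofactor expansion or by noting that A is similar to its Jordan form J, which has the same characteristic polynomial as A) gives
  χ_A(x) = x^4
which factors as x^4. The eigenvalues (with algebraic multiplicities) are λ = 0 with multiplicity 4.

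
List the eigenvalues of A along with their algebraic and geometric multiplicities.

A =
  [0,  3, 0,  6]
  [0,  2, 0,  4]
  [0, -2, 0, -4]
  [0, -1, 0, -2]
λ = 0: alg = 4, geom = 3

Step 1 — factor the characteristic polynomial to read off the algebraic multiplicities:
  χ_A(x) = x^4

Step 2 — compute geometric multiplicities via the rank-nullity identity g(λ) = n − rank(A − λI):
  rank(A − (0)·I) = 1, so dim ker(A − (0)·I) = n − 1 = 3

Summary:
  λ = 0: algebraic multiplicity = 4, geometric multiplicity = 3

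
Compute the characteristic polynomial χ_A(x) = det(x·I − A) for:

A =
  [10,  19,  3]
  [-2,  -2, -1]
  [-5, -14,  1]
x^3 - 9*x^2 + 27*x - 27

Expanding det(x·I − A) (e.g. by cofactor expansion or by noting that A is similar to its Jordan form J, which has the same characteristic polynomial as A) gives
  χ_A(x) = x^3 - 9*x^2 + 27*x - 27
which factors as (x - 3)^3. The eigenvalues (with algebraic multiplicities) are λ = 3 with multiplicity 3.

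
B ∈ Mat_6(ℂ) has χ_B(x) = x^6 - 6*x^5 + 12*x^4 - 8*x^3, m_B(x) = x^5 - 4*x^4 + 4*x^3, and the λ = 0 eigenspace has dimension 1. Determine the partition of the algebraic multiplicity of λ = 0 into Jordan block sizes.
Block sizes for λ = 0: [3]

Step 1 — from the characteristic polynomial, algebraic multiplicity of λ = 0 is 3. From dim ker(B − (0)·I) = 1, there are exactly 1 Jordan blocks for λ = 0.
Step 2 — from the minimal polynomial, the factor (x − 0)^3 tells us the largest block for λ = 0 has size 3.
Step 3 — with total size 3, 1 blocks, and largest block 3, the block sizes (in nonincreasing order) are [3].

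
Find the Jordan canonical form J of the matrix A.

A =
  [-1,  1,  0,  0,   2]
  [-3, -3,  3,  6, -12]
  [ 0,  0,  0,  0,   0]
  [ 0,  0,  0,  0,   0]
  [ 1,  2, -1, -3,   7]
J_3(0) ⊕ J_1(0) ⊕ J_1(3)

The characteristic polynomial is
  det(x·I − A) = x^5 - 3*x^4 = x^4*(x - 3)

Eigenvalues and multiplicities (the geometric multiplicity of λ is n − rank(A − λI), which equals the number of Jordan blocks for λ):
  λ = 0: algebraic multiplicity = 4, geometric multiplicity = 2
  λ = 3: algebraic multiplicity = 1, geometric multiplicity = 1

Determining the block sizes for each eigenvalue:
  λ = 0: with am = 4 and gm = 2, the partition is not yet determined (e.g. several partitions of 4 into 2 parts exist). Let N = A − (0)·I. Computing rank(N^1) = 3, rank(N^2) = 2, rank(N^3) = 1; the number of blocks of size ≥ j is rank(N^{j−1}) − rank(N^j), giving [2, 1, 1]. So we have 1 block(s) of size 3, 1 block(s) of size 1 → block sizes [3, 1]
  λ = 3: one block (gm = 1), so the single block has size am = 1 → block sizes [1]

Assembling the blocks gives a Jordan form
J =
  [0, 1, 0, 0, 0]
  [0, 0, 1, 0, 0]
  [0, 0, 0, 0, 0]
  [0, 0, 0, 0, 0]
  [0, 0, 0, 0, 3]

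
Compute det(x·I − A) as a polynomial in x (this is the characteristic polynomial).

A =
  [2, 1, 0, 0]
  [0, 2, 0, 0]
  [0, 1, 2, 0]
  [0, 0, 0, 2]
x^4 - 8*x^3 + 24*x^2 - 32*x + 16

Expanding det(x·I − A) (e.g. by cofactor expansion or by noting that A is similar to its Jordan form J, which has the same characteristic polynomial as A) gives
  χ_A(x) = x^4 - 8*x^3 + 24*x^2 - 32*x + 16
which factors as (x - 2)^4. The eigenvalues (with algebraic multiplicities) are λ = 2 with multiplicity 4.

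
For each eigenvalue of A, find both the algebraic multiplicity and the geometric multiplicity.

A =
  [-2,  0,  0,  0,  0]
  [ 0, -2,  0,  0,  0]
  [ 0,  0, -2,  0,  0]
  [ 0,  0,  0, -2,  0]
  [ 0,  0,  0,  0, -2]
λ = -2: alg = 5, geom = 5

Step 1 — factor the characteristic polynomial to read off the algebraic multiplicities:
  χ_A(x) = (x + 2)^5

Step 2 — compute geometric multiplicities via the rank-nullity identity g(λ) = n − rank(A − λI):
  rank(A − (-2)·I) = 0, so dim ker(A − (-2)·I) = n − 0 = 5

Summary:
  λ = -2: algebraic multiplicity = 5, geometric multiplicity = 5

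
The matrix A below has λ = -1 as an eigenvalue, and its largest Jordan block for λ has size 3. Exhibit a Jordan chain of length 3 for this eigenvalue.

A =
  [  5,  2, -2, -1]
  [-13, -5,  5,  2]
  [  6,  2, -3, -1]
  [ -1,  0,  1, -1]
A Jordan chain for λ = -1 of length 3:
v_1 = (-1, 2, -1, 0)ᵀ
v_2 = (6, -13, 6, -1)ᵀ
v_3 = (1, 0, 0, 0)ᵀ

Let N = A − (-1)·I. We want v_3 with N^3 v_3 = 0 but N^2 v_3 ≠ 0; then v_{j-1} := N · v_j for j = 3, …, 2.

Pick v_3 = (1, 0, 0, 0)ᵀ.
Then v_2 = N · v_3 = (6, -13, 6, -1)ᵀ.
Then v_1 = N · v_2 = (-1, 2, -1, 0)ᵀ.

Sanity check: (A − (-1)·I) v_1 = (0, 0, 0, 0)ᵀ = 0. ✓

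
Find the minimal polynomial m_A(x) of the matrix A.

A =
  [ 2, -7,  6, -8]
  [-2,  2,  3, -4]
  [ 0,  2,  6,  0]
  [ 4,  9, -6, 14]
x^3 - 18*x^2 + 108*x - 216

The characteristic polynomial is χ_A(x) = (x - 6)^4, so the eigenvalues are known. The minimal polynomial is
  m_A(x) = Π_λ (x − λ)^{k_λ}
where k_λ is the size of the *largest* Jordan block for λ (equivalently, the smallest k with (A − λI)^k v = 0 for every generalised eigenvector v of λ).

  λ = 6: largest Jordan block has size 3, contributing (x − 6)^3

So m_A(x) = (x - 6)^3 = x^3 - 18*x^2 + 108*x - 216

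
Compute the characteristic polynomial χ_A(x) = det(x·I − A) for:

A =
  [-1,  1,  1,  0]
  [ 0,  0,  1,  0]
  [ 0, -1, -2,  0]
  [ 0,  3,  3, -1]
x^4 + 4*x^3 + 6*x^2 + 4*x + 1

Expanding det(x·I − A) (e.g. by cofactor expansion or by noting that A is similar to its Jordan form J, which has the same characteristic polynomial as A) gives
  χ_A(x) = x^4 + 4*x^3 + 6*x^2 + 4*x + 1
which factors as (x + 1)^4. The eigenvalues (with algebraic multiplicities) are λ = -1 with multiplicity 4.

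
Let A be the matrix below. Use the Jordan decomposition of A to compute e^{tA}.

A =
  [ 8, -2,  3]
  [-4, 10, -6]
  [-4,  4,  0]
e^{tA} =
  [2*t*exp(6*t) + exp(6*t), -2*t*exp(6*t), 3*t*exp(6*t)]
  [-4*t*exp(6*t), 4*t*exp(6*t) + exp(6*t), -6*t*exp(6*t)]
  [-4*t*exp(6*t), 4*t*exp(6*t), -6*t*exp(6*t) + exp(6*t)]

Strategy: write A = P · J · P⁻¹ where J is a Jordan canonical form, so e^{tA} = P · e^{tJ} · P⁻¹, and e^{tJ} can be computed block-by-block.

A has Jordan form
J =
  [6, 1, 0]
  [0, 6, 0]
  [0, 0, 6]
(up to reordering of blocks).

Per-block formulas:
  For a 1×1 block at λ = 6: exp(t · [6]) = [e^(6t)].
  For a 2×2 Jordan block J_2(6): exp(t · J_2(6)) = e^(6t)·(I + t·N), where N is the 2×2 nilpotent shift.

After assembling e^{tJ} and conjugating by P, we get:

e^{tA} =
  [2*t*exp(6*t) + exp(6*t), -2*t*exp(6*t), 3*t*exp(6*t)]
  [-4*t*exp(6*t), 4*t*exp(6*t) + exp(6*t), -6*t*exp(6*t)]
  [-4*t*exp(6*t), 4*t*exp(6*t), -6*t*exp(6*t) + exp(6*t)]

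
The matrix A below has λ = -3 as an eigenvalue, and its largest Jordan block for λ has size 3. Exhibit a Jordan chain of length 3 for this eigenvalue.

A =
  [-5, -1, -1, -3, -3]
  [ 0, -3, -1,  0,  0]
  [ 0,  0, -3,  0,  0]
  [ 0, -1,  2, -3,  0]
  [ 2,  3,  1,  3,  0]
A Jordan chain for λ = -3 of length 3:
v_1 = (6, 0, 0, -2, -2)ᵀ
v_2 = (-4, 2, 0, -4, 4)ᵀ
v_3 = (3, 0, -2, 0, 0)ᵀ

Let N = A − (-3)·I. We want v_3 with N^3 v_3 = 0 but N^2 v_3 ≠ 0; then v_{j-1} := N · v_j for j = 3, …, 2.

Pick v_3 = (3, 0, -2, 0, 0)ᵀ.
Then v_2 = N · v_3 = (-4, 2, 0, -4, 4)ᵀ.
Then v_1 = N · v_2 = (6, 0, 0, -2, -2)ᵀ.

Sanity check: (A − (-3)·I) v_1 = (0, 0, 0, 0, 0)ᵀ = 0. ✓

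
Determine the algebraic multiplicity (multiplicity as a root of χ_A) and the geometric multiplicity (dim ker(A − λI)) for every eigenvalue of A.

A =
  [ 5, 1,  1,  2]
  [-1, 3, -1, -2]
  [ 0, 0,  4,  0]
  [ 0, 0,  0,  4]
λ = 4: alg = 4, geom = 3

Step 1 — factor the characteristic polynomial to read off the algebraic multiplicities:
  χ_A(x) = (x - 4)^4

Step 2 — compute geometric multiplicities via the rank-nullity identity g(λ) = n − rank(A − λI):
  rank(A − (4)·I) = 1, so dim ker(A − (4)·I) = n − 1 = 3

Summary:
  λ = 4: algebraic multiplicity = 4, geometric multiplicity = 3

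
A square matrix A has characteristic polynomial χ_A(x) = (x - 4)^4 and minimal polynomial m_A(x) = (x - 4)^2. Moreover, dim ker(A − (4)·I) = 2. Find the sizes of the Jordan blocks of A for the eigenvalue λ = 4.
Block sizes for λ = 4: [2, 2]

Step 1 — from the characteristic polynomial, algebraic multiplicity of λ = 4 is 4. From dim ker(A − (4)·I) = 2, there are exactly 2 Jordan blocks for λ = 4.
Step 2 — from the minimal polynomial, the factor (x − 4)^2 tells us the largest block for λ = 4 has size 2.
Step 3 — with total size 4, 2 blocks, and largest block 2, the block sizes (in nonincreasing order) are [2, 2].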